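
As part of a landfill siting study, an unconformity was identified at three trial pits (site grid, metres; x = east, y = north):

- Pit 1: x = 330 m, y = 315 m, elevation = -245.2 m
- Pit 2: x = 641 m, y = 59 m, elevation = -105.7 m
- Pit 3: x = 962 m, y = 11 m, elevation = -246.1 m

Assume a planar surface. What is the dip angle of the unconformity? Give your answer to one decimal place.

Two edge vectors: Pit 1→Pit 2 = (311, -256, 139.5), Pit 1→Pit 3 = (632, -304, -0.9).
Normal n = (Pit 1→Pit 2) × (Pit 1→Pit 3) = (42638.4, 88443.9, 67248).
So ∂z/∂x = −n_x/n_z = −0.63405 and ∂z/∂y = −n_y/n_z = −1.31519.
Gradient magnitude |∇z| = √(a² + b²) = √(0.40202 + 1.72972) = 1.46005.
True dip = arctan(1.46005) = 55.6°, dipping toward NNE (azimuth ≈ 026°).

55.6°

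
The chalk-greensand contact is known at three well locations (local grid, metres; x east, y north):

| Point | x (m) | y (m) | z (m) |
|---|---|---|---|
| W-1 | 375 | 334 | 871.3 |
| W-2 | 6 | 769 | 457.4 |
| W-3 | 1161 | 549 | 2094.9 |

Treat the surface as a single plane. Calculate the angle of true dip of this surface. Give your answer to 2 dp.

Two edge vectors: W-1→W-2 = (-369, 435, -413.9), W-1→W-3 = (786, 215, 1223.6).
Normal n = (W-1→W-2) × (W-1→W-3) = (621254.5, 126183, -421245).
So ∂z/∂x = −n_x/n_z = 1.47481 and ∂z/∂y = −n_y/n_z = 0.29955.
Gradient magnitude |∇z| = √(a² + b²) = √(2.17505 + 0.08973) = 1.50492.
True dip = arctan(1.50492) = 56.40°, dipping toward WSW (azimuth ≈ 259°).

56.40°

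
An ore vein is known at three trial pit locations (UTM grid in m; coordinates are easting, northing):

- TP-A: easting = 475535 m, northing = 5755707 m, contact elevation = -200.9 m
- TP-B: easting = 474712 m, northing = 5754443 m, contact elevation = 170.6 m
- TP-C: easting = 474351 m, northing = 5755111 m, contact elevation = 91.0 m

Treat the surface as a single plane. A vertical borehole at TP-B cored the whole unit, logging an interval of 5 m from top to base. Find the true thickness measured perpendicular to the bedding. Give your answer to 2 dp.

Two edge vectors: TP-A→TP-B = (-823, -1264, 371.5), TP-A→TP-C = (-1184, -596, 291.9).
Normal n = (TP-A→TP-B) × (TP-A→TP-C) = (-147547.6, -199622.3, -1006068).
So ∂z/∂easting = −n_x/n_z = −0.14666 and ∂z/∂northing = −n_y/n_z = −0.19842.
|∇z| = √(a²+b²) = 0.24674, so dip δ = arctan(0.24674) = 13.86°.
True thickness = vertical thickness × cos δ = 5 × cos 13.86° = 4.85 m.

4.85 m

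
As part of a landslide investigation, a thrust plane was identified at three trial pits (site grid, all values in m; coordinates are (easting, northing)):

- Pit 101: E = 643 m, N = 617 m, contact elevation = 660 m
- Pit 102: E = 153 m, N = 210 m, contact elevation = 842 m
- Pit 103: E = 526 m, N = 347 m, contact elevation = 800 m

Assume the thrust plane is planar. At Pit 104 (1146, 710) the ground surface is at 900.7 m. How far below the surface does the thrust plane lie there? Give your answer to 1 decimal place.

246.1 m

Let the plane be z = a·E + b·N + c.
Pit 102−Pit 101: −490a − 407b = 182;  Pit 103−Pit 101: −117a − 270b = 140.
Solving gives a = 0.092583, b = −0.558638.
Then c = 660 − a·643 − b·617 = 945.15.
At (1146, 710): z_contact = 106.10 − 396.63 + 945.15 = 654.62 m.
Depth below ground = 900.7 − 654.62 = 246.1 m.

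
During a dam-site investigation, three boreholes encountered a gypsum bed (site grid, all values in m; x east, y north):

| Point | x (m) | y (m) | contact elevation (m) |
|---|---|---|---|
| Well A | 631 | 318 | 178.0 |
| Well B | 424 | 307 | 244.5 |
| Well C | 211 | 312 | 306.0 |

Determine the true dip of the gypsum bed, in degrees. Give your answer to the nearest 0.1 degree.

Two edge vectors: Well A→Well B = (-207, -11, 66.5), Well A→Well C = (-420, -6, 128).
Normal n = (Well A→Well B) × (Well A→Well C) = (-1009, -1434, -3378).
So ∂z/∂x = −n_x/n_z = −0.29870 and ∂z/∂y = −n_y/n_z = −0.42451.
Gradient magnitude |∇z| = √(a² + b²) = √(0.08922 + 0.18021) = 0.51907.
True dip = arctan(0.51907) = 27.4°, dipping toward NE (azimuth ≈ 035°).

27.4°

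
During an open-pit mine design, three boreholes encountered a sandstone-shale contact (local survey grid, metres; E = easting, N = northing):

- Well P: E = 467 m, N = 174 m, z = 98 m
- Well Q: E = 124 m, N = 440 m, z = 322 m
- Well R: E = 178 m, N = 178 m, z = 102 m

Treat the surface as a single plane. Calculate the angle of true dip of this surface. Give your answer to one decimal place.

Two edge vectors: Well P→Well Q = (-343, 266, 224), Well P→Well R = (-289, 4, 4).
Normal n = (Well P→Well Q) × (Well P→Well R) = (168, -63364, 75502).
So ∂z/∂E = −n_x/n_z = −0.00223 and ∂z/∂N = −n_y/n_z = 0.83924.
Gradient magnitude |∇z| = √(a² + b²) = √(0.00000 + 0.70432) = 0.83924.
True dip = arctan(0.83924) = 40.0°, dipping toward S (azimuth ≈ 180°).

40.0°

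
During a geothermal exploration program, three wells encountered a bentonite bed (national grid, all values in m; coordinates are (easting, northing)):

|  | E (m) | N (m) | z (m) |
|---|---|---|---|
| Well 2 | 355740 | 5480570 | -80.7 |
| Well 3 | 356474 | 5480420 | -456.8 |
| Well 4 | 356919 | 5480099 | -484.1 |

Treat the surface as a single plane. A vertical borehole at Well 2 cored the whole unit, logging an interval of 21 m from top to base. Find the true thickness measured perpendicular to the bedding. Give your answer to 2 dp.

Two edge vectors: Well 2→Well 3 = (734, -150, -376.1), Well 2→Well 4 = (1179, -471, -403.4).
Normal n = (Well 2→Well 3) × (Well 2→Well 4) = (-116633.1, -147326.3, -168864).
So ∂z/∂E = −n_x/n_z = −0.69069 and ∂z/∂N = −n_y/n_z = −0.87246.
|∇z| = √(a²+b²) = 1.11276, so dip δ = arctan(1.11276) = 48.06°.
True thickness = vertical thickness × cos δ = 21 × cos 48.06° = 14.04 m.

14.04 m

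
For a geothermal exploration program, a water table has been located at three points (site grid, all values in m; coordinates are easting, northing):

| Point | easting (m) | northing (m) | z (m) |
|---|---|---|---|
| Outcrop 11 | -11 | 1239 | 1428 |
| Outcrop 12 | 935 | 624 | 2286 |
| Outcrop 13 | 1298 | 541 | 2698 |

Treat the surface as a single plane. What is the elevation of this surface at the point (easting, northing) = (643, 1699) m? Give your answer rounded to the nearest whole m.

Two edge vectors: Outcrop 11→Outcrop 12 = (946, -615, 858), Outcrop 11→Outcrop 13 = (1309, -698, 1270).
Normal n = (Outcrop 11→Outcrop 12) × (Outcrop 11→Outcrop 13) = (-182166, -78298, 144727).
So ∂z/∂easting = −n_x/n_z = 1.25869 and ∂z/∂northing = −n_y/n_z = 0.54100.
Intercept c from Outcrop 11: 1428 + 13.85 − 670.30 = 771.54.
At (643, 1699): z = 809.3 + 919.2 + 771.54 = 2500.0 m.

2500 m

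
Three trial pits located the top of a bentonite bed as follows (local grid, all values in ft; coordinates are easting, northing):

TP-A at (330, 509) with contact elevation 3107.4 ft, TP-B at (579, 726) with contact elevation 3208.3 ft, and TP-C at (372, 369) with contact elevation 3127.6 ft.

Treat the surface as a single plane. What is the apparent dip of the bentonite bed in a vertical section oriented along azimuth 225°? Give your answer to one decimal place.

15.9°

Let the plane be z = a·easting + b·northing + c.
TP-B−TP-A: 249a + 217b = 100.9;  TP-C−TP-A: 42a − 140b = 20.2.
Solving gives a = 0.42092, b = −0.01801.
Unit vector along 225° is (sin 225°, cos 225°) = (-0.7071, -0.7071).
Slope in that direction = a·(-0.7071) + b·(-0.7071) = −0.28490.
Apparent dip = arctan|0.28490| = 15.9° (true dip is 22.8°, so apparent ≤ true as expected).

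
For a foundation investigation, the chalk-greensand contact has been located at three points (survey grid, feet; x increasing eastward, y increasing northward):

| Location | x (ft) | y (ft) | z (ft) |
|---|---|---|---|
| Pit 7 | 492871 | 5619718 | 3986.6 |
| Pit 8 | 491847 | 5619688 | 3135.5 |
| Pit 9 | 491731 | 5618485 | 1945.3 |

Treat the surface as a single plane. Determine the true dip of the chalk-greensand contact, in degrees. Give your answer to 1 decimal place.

50.6°

Two edge vectors: Pit 7→Pit 8 = (-1024, -30, -851.1), Pit 7→Pit 9 = (-1140, -1233, -2041.3).
Normal n = (Pit 7→Pit 8) × (Pit 7→Pit 9) = (-988167.3, -1120037.2, 1228392).
So ∂z/∂x = −n_x/n_z = 0.80444 and ∂z/∂y = −n_y/n_z = 0.91179.
Gradient magnitude |∇z| = √(a² + b²) = √(0.64712 + 0.83136) = 1.21593.
True dip = arctan(1.21593) = 50.6°, dipping toward SW (azimuth ≈ 221°).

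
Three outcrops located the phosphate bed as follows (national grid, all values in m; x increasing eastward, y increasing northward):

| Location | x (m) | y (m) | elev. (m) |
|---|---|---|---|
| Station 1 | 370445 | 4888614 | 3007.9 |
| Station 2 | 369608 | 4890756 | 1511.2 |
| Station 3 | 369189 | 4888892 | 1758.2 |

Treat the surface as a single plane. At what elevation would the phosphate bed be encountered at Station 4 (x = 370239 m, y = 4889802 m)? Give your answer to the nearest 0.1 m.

Two edge vectors: Station 1→Station 2 = (-837, 2142, -1496.7), Station 1→Station 3 = (-1256, 278, -1249.7).
Normal n = (Station 1→Station 2) × (Station 1→Station 3) = (-2260774.8, 833856.3, 2457666).
So ∂z/∂x = −n_x/n_z = 0.919886917 and ∂z/∂y = −n_y/n_z = −0.339287885.
Intercept c from Station 1: 3007.9 − 340767.51 + 1658647.51 = 1320887.90.
At (370239, 4889802): z = 340578.0 − 1659050.6 + 1320887.90 = 2415.3 m.

2415.3 m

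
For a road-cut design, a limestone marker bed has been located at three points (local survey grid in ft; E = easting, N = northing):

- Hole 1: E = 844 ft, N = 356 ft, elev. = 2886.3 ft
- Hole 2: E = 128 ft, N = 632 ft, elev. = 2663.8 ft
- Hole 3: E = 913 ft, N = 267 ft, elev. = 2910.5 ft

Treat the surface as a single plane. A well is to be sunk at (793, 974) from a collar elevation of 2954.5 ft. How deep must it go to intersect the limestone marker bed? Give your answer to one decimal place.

110.5 ft

Let the plane be z = a·E + b·N + c.
Hole 2−Hole 1: −716a + 276b = −222.5;  Hole 3−Hole 1: 69a − 89b = 24.2.
Solving gives a = 0.29372, b = −0.04420.
Then c = 2886.3 − a·844 − b·356 = 2654.14.
At (793, 974): z_contact = 232.92 − 43.05 + 2654.14 = 2844.01 ft.
Depth below ground = 2954.5 − 2844.01 = 110.5 ft.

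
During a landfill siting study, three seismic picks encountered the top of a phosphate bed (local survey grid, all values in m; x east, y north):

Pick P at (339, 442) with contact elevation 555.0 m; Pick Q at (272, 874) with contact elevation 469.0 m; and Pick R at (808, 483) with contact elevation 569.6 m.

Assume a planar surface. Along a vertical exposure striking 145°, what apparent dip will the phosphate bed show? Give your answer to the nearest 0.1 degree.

10.5°

Let the plane be z = a·x + b·y + c.
Pick Q−Pick P: −67a + 432b = −86;  Pick R−Pick P: 469a + 41b = 14.6.
Solving gives a = 0.04788, b = −0.19165.
Unit vector along 145° is (sin 145°, cos 145°) = (0.5736, -0.8192).
Slope in that direction = a·(0.5736) + b·(-0.8192) = 0.18445.
Apparent dip = arctan|0.18445| = 10.5° (true dip is 11.2°, so apparent ≤ true as expected).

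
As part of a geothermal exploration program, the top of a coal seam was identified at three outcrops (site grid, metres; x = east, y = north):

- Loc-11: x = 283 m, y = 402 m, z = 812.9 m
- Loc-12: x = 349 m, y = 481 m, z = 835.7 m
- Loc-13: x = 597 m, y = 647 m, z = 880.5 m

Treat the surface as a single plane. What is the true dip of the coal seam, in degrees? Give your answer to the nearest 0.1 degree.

17.4°

Two edge vectors: Loc-11→Loc-12 = (66, 79, 22.8), Loc-11→Loc-13 = (314, 245, 67.6).
Normal n = (Loc-11→Loc-12) × (Loc-11→Loc-13) = (-245.6, 2697.6, -8636).
So ∂z/∂x = −n_x/n_z = −0.02844 and ∂z/∂y = −n_y/n_z = 0.31237.
Gradient magnitude |∇z| = √(a² + b²) = √(0.00081 + 0.09757) = 0.31366.
True dip = arctan(0.31366) = 17.4°, dipping toward S (azimuth ≈ 175°).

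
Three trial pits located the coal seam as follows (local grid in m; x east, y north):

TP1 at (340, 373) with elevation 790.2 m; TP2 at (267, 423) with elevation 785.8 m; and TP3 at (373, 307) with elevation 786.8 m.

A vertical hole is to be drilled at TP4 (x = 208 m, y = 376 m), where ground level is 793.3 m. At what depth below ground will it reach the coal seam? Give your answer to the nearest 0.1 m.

21.9 m

Two edge vectors: TP1→TP2 = (-73, 50, -4.4), TP1→TP3 = (33, -66, -3.4).
Normal n = (TP1→TP2) × (TP1→TP3) = (-460.4, -393.4, 3168).
So ∂z/∂x = −n_x/n_z = 0.14533 and ∂z/∂y = −n_y/n_z = 0.12418.
Intercept c from TP1: 790.2 − 49.41 − 46.32 = 694.47.
At (208, 376): z_contact = 30.23 + 46.69 + 694.47 = 771.39 m.
Depth below ground = 793.3 − 771.39 = 21.9 m.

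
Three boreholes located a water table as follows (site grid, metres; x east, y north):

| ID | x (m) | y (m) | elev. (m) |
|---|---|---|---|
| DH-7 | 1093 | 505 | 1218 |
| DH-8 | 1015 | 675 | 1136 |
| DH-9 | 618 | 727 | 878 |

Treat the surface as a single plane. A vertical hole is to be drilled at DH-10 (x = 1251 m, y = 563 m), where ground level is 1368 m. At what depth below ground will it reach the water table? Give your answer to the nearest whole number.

63 m

Two edge vectors: DH-7→DH-8 = (-78, 170, -82), DH-7→DH-9 = (-475, 222, -340).
Normal n = (DH-7→DH-8) × (DH-7→DH-9) = (-39596, 12430, 63434).
So ∂z/∂x = −n_x/n_z = 0.62421 and ∂z/∂y = −n_y/n_z = −0.19595.
Intercept c from DH-7: 1218 − 682.26 + 98.96 = 634.70.
At (1251, 563): z_contact = 780.9 − 110.3 + 634.70 = 1305.3 m.
Depth below ground = 1368 − 1305.3 = 63 m.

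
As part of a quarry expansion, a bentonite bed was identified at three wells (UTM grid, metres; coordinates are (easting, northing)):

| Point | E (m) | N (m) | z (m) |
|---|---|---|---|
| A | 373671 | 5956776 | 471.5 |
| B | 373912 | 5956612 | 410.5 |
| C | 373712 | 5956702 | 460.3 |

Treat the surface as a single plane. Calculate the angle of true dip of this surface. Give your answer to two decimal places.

13.58°

Let the plane be z = a·E + b·N + c.
B−A: 241a − 164b = −61;  C−A: 41a − 74b = −11.2.
Solving gives a = −0.24097, b = 0.01784.
Gradient magnitude |∇z| = √(a² + b²) = √(0.05807 + 0.00032) = 0.24163.
True dip = arctan(0.24163) = 13.58°, dipping toward E (azimuth ≈ 094°).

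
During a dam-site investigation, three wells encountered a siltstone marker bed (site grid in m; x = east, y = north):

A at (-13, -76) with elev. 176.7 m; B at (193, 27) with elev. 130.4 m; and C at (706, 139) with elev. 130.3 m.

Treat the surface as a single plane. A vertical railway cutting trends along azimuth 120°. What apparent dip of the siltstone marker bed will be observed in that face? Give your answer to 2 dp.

28.77°

Two edge vectors: A→B = (206, 103, -46.3), A→C = (719, 215, -46.4).
Normal n = (A→B) × (A→C) = (5175.3, -23731.3, -29767).
So ∂z/∂x = −n_x/n_z = 0.17386 and ∂z/∂y = −n_y/n_z = −0.79724.
Unit vector along 120° is (sin 120°, cos 120°) = (0.8660, -0.5000).
Slope in that direction = a·(0.8660) + b·(-0.5000) = 0.54919.
Apparent dip = arctan|0.54919| = 28.77° (true dip is 39.2°, so apparent ≤ true as expected).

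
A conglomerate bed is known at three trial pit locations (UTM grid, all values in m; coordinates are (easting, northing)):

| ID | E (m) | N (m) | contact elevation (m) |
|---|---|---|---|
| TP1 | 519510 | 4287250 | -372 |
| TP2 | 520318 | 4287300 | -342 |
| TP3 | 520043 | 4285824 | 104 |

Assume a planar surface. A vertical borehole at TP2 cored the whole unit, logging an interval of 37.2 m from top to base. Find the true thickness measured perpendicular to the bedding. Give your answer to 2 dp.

Let the plane be z = a·E + b·N + c.
TP2−TP1: 808a + 50b = 30;  TP3−TP1: 533a − 1426b = 476.
Solving gives a = 0.05648, b = −0.31269.
|∇z| = √(a²+b²) = 0.31775, so dip δ = arctan(0.31775) = 17.63°.
True thickness = vertical thickness × cos δ = 37.2 × cos 17.63° = 35.45 m.

35.45 m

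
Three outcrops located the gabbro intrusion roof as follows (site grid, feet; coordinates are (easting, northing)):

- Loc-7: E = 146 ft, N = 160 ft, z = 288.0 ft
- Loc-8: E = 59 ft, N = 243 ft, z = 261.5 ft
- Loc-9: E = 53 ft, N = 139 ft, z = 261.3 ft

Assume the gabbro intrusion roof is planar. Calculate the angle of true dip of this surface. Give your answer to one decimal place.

16.2°

Two edge vectors: Loc-7→Loc-8 = (-87, 83, -26.5), Loc-7→Loc-9 = (-93, -21, -26.7).
Normal n = (Loc-7→Loc-8) × (Loc-7→Loc-9) = (-2772.6, 141.6, 9546).
So ∂z/∂E = −n_x/n_z = 0.29045 and ∂z/∂N = −n_y/n_z = −0.01483.
Gradient magnitude |∇z| = √(a² + b²) = √(0.08436 + 0.00022) = 0.29082.
True dip = arctan(0.29082) = 16.2°, dipping toward W (azimuth ≈ 273°).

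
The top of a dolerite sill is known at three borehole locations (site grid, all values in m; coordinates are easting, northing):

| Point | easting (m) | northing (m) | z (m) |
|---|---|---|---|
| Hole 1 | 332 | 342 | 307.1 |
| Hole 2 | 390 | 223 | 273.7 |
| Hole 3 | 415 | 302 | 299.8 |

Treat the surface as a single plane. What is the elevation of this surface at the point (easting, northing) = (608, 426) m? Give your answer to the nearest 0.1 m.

350.3 m

Two edge vectors: Hole 1→Hole 2 = (58, -119, -33.4), Hole 1→Hole 3 = (83, -40, -7.3).
Normal n = (Hole 1→Hole 2) × (Hole 1→Hole 3) = (-467.3, -2348.8, 7557).
So ∂z/∂easting = −n_x/n_z = 0.06184 and ∂z/∂northing = −n_y/n_z = 0.31081.
Intercept c from Hole 1: 307.1 − 20.53 − 106.30 = 180.27.
At (608, 426): z = 37.6 + 132.4 + 180.27 = 350.3 m.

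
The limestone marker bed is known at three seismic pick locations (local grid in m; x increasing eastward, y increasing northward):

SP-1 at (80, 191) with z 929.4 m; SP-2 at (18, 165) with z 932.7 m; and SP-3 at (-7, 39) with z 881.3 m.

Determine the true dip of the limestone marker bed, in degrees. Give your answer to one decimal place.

27.4°

Two edge vectors: SP-1→SP-2 = (-62, -26, 3.3), SP-1→SP-3 = (-87, -152, -48.1).
Normal n = (SP-1→SP-2) × (SP-1→SP-3) = (1752.2, -3269.3, 7162).
So ∂z/∂x = −n_x/n_z = −0.24465 and ∂z/∂y = −n_y/n_z = 0.45648.
Gradient magnitude |∇z| = √(a² + b²) = √(0.05985 + 0.20837) = 0.51791.
True dip = arctan(0.51791) = 27.4°, dipping toward SSE (azimuth ≈ 152°).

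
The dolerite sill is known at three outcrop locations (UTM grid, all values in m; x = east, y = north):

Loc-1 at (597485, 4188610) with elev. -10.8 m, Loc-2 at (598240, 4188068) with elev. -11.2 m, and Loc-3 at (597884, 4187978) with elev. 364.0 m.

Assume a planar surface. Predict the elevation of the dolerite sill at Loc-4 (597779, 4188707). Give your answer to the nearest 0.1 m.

Two edge vectors: Loc-1→Loc-2 = (755, -542, -0.4), Loc-1→Loc-3 = (399, -632, 374.8).
Normal n = (Loc-1→Loc-2) × (Loc-1→Loc-3) = (-203394.4, -283133.6, -260902).
So ∂z/∂x = −n_x/n_z = −0.779581605 and ∂z/∂y = −n_y/n_z = −1.085210539.
Intercept c from Loc-1: -10.8 + 465788.32 + 4545523.72 = 5011301.23.
At (597779, 4188707): z = −466017.5 − 4545629.0 + 5011301.23 = -345.3 m.

-345.3 m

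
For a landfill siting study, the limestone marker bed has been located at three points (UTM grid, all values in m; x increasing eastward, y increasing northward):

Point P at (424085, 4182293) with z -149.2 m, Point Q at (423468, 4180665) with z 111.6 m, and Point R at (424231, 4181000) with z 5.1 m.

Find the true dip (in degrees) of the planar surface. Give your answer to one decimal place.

Let the plane be z = a·x + b·y + c.
Point Q−Point P: −617a − 1628b = 260.8;  Point R−Point P: 146a − 1293b = 154.3.
Solving gives a = −0.08307, b = −0.12871.
Gradient magnitude |∇z| = √(a² + b²) = √(0.00690 + 0.01657) = 0.15319.
True dip = arctan(0.15319) = 8.7°, dipping toward NNE (azimuth ≈ 033°).

8.7°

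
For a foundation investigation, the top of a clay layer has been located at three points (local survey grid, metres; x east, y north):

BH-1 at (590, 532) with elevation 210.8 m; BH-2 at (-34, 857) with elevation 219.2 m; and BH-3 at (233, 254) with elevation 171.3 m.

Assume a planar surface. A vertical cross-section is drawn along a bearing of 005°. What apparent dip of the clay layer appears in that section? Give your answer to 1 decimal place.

5.6°

Two edge vectors: BH-1→BH-2 = (-624, 325, 8.4), BH-1→BH-3 = (-357, -278, -39.5).
Normal n = (BH-1→BH-2) × (BH-1→BH-3) = (-10502.3, -27646.8, 289497).
So ∂z/∂x = −n_x/n_z = 0.03628 and ∂z/∂y = −n_y/n_z = 0.09550.
Unit vector along 005° is (sin 5°, cos 5°) = (0.0872, 0.9962).
Slope in that direction = a·(0.0872) + b·(0.9962) = 0.09830.
Apparent dip = arctan|0.09830| = 5.6° (true dip is 5.8°, so apparent ≤ true as expected).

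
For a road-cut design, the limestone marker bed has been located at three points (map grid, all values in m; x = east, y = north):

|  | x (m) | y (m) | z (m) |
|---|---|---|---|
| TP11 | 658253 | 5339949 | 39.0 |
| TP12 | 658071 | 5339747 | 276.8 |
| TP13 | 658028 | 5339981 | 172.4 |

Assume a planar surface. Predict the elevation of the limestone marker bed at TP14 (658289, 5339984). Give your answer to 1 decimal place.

-5.2 m

Two edge vectors: TP11→TP12 = (-182, -202, 237.8), TP11→TP13 = (-225, 32, 133.4).
Normal n = (TP11→TP12) × (TP11→TP13) = (-34556.4, -29226.2, -51274).
So ∂z/∂x = −n_x/n_z = −0.673955611 and ∂z/∂y = −n_y/n_z = −0.570000390.
Intercept c from TP11: 39 + 443633.30 + 3043773.01 = 3487445.32.
At (658289, 5339984): z = −443657.6 − 3043793.0 + 3487445.32 = -5.2 m.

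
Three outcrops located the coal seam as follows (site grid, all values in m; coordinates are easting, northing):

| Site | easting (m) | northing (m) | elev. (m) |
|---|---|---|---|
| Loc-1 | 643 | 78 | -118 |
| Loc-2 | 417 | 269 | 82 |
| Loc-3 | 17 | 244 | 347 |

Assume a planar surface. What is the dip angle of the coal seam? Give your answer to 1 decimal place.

35.8°

Let the plane be z = a·easting + b·northing + c.
Loc-2−Loc-1: −226a + 191b = 200;  Loc-3−Loc-1: −626a + 166b = 465.
Solving gives a = −0.67782, b = 0.24509.
Gradient magnitude |∇z| = √(a² + b²) = √(0.45944 + 0.06007) = 0.72077.
True dip = arctan(0.72077) = 35.8°, dipping toward ESE (azimuth ≈ 110°).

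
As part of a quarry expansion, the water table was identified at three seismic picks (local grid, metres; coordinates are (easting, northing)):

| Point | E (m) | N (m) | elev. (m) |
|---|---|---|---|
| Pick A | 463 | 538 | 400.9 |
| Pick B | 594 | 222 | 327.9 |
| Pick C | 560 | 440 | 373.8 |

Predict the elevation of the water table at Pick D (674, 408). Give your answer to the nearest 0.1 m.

358.4 m

Two edge vectors: Pick A→Pick B = (131, -316, -73), Pick A→Pick C = (97, -98, -27.1).
Normal n = (Pick A→Pick B) × (Pick A→Pick C) = (1409.6, -3530.9, 17814).
So ∂z/∂E = −n_x/n_z = −0.07913 and ∂z/∂N = −n_y/n_z = 0.19821.
Intercept c from Pick A: 400.9 + 36.64 − 106.64 = 330.90.
At (674, 408): z = −53.3 + 80.9 + 330.90 = 358.4 m.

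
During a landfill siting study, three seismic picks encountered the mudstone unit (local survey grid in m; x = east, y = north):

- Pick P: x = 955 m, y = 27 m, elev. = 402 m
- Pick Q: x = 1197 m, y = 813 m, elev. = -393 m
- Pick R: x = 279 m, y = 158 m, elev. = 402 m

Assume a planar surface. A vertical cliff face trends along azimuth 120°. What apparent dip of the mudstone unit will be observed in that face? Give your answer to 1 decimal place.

Two edge vectors: Pick P→Pick Q = (242, 786, -795), Pick P→Pick R = (-676, 131, 0).
Normal n = (Pick P→Pick Q) × (Pick P→Pick R) = (104145, 537420, 563038).
So ∂z/∂x = −n_x/n_z = −0.18497 and ∂z/∂y = −n_y/n_z = −0.95450.
Unit vector along 120° is (sin 120°, cos 120°) = (0.8660, -0.5000).
Slope in that direction = a·(0.8660) + b·(-0.5000) = 0.31706.
Apparent dip = arctan|0.31706| = 17.6° (true dip is 44.2°, so apparent ≤ true as expected).

17.6°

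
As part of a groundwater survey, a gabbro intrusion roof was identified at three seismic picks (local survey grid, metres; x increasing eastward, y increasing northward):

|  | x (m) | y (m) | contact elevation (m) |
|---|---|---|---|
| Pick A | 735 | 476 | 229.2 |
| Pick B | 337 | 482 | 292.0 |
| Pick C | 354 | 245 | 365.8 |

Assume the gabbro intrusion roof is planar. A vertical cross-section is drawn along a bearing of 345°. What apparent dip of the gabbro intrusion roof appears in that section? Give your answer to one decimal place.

15.1°

Two edge vectors: Pick A→Pick B = (-398, 6, 62.8), Pick A→Pick C = (-381, -231, 136.6).
Normal n = (Pick A→Pick B) × (Pick A→Pick C) = (15326.4, 30440, 94224).
So ∂z/∂x = −n_x/n_z = −0.16266 and ∂z/∂y = −n_y/n_z = −0.32306.
Unit vector along 345° is (sin 345°, cos 345°) = (-0.2588, 0.9659).
Slope in that direction = a·(-0.2588) + b·(0.9659) = −0.26995.
Apparent dip = arctan|0.26995| = 15.1° (true dip is 19.9°, so apparent ≤ true as expected).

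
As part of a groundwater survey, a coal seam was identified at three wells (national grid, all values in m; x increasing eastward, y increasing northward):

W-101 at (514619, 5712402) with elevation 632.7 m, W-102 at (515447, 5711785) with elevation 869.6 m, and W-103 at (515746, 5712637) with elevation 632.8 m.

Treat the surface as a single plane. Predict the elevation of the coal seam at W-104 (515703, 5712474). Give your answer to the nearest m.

Let the plane be z = a·x + b·y + c.
W-102−W-101: 828a − 617b = 236.9;  W-103−W-101: 1127a + 235b = 0.1.
Solving gives a = 0.06262587, b = −0.29991213.
Then c = 632.7 − a·514619 − b·5712402 = 1681622.88.
At (515703, 5712474): z = 32296.3 − 1713240.2 + 1681622.88 = 679.0 m.

679 m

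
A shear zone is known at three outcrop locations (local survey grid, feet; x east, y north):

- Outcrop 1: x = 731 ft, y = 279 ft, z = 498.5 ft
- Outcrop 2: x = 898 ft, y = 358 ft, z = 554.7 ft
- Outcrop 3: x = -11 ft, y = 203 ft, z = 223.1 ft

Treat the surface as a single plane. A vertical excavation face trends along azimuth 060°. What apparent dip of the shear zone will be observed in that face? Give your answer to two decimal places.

15.80°

Let the plane be z = a·x + b·y + c.
Outcrop 2−Outcrop 1: 167a + 79b = 56.2;  Outcrop 3−Outcrop 1: −742a − 76b = −275.4.
Solving gives a = 0.38073, b = −0.09344.
Unit vector along 060° is (sin 60°, cos 60°) = (0.8660, 0.5000).
Slope in that direction = a·(0.8660) + b·(0.5000) = 0.28300.
Apparent dip = arctan|0.28300| = 15.80° (true dip is 21.4°, so apparent ≤ true as expected).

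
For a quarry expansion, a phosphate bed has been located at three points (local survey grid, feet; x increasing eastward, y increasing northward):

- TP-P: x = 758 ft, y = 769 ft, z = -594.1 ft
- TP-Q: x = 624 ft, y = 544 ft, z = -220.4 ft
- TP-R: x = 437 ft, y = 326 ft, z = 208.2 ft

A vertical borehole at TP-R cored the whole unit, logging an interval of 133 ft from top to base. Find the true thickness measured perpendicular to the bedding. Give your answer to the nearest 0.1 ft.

Two edge vectors: TP-P→TP-Q = (-134, -225, 373.7), TP-P→TP-R = (-321, -443, 802.3).
Normal n = (TP-P→TP-Q) × (TP-P→TP-R) = (-14968.4, -12449.5, -12863).
So ∂z/∂x = −n_x/n_z = −1.16368 and ∂z/∂y = −n_y/n_z = −0.96785.
|∇z| = √(a²+b²) = 1.51357, so dip δ = arctan(1.51357) = 56.55°.
True thickness = vertical thickness × cos δ = 133 × cos 56.55° = 73.3 ft.

73.3 ft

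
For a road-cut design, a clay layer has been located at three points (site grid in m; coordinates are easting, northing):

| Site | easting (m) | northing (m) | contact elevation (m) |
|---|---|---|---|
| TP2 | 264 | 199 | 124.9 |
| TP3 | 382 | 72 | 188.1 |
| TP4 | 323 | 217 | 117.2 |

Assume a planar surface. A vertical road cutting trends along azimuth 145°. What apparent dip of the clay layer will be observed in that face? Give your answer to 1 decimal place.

Let the plane be z = a·easting + b·northing + c.
TP3−TP2: 118a − 127b = 63.2;  TP4−TP2: 59a + 18b = −7.7.
Solving gives a = 0.01661, b = −0.48221.
Unit vector along 145° is (sin 145°, cos 145°) = (0.5736, -0.8192).
Slope in that direction = a·(0.5736) + b·(-0.8192) = 0.40453.
Apparent dip = arctan|0.40453| = 22.0° (true dip is 25.8°, so apparent ≤ true as expected).

22.0°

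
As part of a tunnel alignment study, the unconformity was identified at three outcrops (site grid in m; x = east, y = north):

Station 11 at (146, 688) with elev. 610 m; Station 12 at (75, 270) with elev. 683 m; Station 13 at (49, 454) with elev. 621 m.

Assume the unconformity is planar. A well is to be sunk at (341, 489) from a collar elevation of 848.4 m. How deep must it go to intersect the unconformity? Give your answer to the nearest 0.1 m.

Two edge vectors: Station 11→Station 12 = (-71, -418, 73), Station 11→Station 13 = (-97, -234, 11).
Normal n = (Station 11→Station 12) × (Station 11→Station 13) = (12484, -6300, -23932).
So ∂z/∂x = −n_x/n_z = 0.52164 and ∂z/∂y = −n_y/n_z = −0.26325.
Intercept c from Station 11: 610 − 76.16 + 181.11 = 714.95.
At (341, 489): z_contact = 177.88 − 128.73 + 714.95 = 764.11 m.
Depth below ground = 848.4 − 764.11 = 84.3 m.

84.3 m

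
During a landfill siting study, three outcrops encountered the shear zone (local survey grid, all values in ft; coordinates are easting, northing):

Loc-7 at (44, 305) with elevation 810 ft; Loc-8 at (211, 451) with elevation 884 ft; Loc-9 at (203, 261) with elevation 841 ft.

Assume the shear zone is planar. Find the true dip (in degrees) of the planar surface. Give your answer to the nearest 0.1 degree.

18.5°

Let the plane be z = a·easting + b·northing + c.
Loc-8−Loc-7: 167a + 146b = 74;  Loc-9−Loc-7: 159a − 44b = 31.
Solving gives a = 0.25463, b = 0.21559.
Gradient magnitude |∇z| = √(a² + b²) = √(0.06484 + 0.04648) = 0.33364.
True dip = arctan(0.33364) = 18.5°, dipping toward SW (azimuth ≈ 230°).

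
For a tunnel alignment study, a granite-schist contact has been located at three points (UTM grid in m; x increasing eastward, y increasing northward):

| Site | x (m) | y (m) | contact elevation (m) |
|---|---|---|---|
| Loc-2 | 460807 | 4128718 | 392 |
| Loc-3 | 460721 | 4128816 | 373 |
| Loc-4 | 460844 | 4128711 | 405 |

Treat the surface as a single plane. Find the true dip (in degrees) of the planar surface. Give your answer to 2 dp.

21.88°

Two edge vectors: Loc-2→Loc-3 = (-86, 98, -19), Loc-2→Loc-4 = (37, -7, 13).
Normal n = (Loc-2→Loc-3) × (Loc-2→Loc-4) = (1141, 415, -3024).
So ∂z/∂x = −n_x/n_z = 0.37731 and ∂z/∂y = −n_y/n_z = 0.13724.
Gradient magnitude |∇z| = √(a² + b²) = √(0.14237 + 0.01883) = 0.40150.
True dip = arctan(0.40150) = 21.88°, dipping toward WSW (azimuth ≈ 250°).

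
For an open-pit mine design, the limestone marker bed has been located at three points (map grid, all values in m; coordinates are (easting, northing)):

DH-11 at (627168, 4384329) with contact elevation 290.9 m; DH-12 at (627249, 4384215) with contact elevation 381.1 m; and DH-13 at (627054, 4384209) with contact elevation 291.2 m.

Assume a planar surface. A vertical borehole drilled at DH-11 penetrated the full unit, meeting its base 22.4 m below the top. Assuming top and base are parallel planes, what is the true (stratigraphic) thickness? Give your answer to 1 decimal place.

Two edge vectors: DH-11→DH-12 = (81, -114, 90.2), DH-11→DH-13 = (-114, -120, 0.3).
Normal n = (DH-11→DH-12) × (DH-11→DH-13) = (10789.8, -10307.1, -22716).
So ∂z/∂E = −n_x/n_z = 0.47499 and ∂z/∂N = −n_y/n_z = −0.45374.
|∇z| = √(a²+b²) = 0.65688, so dip δ = arctan(0.65688) = 33.30°.
True thickness = vertical thickness × cos δ = 22.4 × cos 33.30° = 18.7 m.

18.7 m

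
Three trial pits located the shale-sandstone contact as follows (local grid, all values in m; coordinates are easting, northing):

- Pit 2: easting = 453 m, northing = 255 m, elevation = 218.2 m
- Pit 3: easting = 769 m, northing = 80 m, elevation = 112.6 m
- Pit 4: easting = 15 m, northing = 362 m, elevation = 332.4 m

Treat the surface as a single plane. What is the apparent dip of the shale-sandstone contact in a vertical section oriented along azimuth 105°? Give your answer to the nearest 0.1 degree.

14.4°

Let the plane be z = a·easting + b·northing + c.
Pit 3−Pit 2: 316a − 175b = −105.6;  Pit 4−Pit 2: −438a + 107b = 114.2.
Solving gives a = −0.20276, b = 0.23730.
Unit vector along 105° is (sin 105°, cos 105°) = (0.9659, -0.2588).
Slope in that direction = a·(0.9659) + b·(-0.2588) = −0.25727.
Apparent dip = arctan|0.25727| = 14.4° (true dip is 17.3°, so apparent ≤ true as expected).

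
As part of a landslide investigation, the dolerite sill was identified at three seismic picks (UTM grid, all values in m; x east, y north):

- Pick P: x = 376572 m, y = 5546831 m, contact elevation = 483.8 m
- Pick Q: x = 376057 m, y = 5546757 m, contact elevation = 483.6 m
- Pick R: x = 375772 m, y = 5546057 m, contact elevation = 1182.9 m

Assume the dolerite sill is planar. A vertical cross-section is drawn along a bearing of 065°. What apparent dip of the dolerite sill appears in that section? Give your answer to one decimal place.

17.2°

Two edge vectors: Pick P→Pick Q = (-515, -74, -0.2), Pick P→Pick R = (-800, -774, 699.1).
Normal n = (Pick P→Pick Q) × (Pick P→Pick R) = (-51888.2, 360196.5, 339410).
So ∂z/∂x = −n_x/n_z = 0.15288 and ∂z/∂y = −n_y/n_z = −1.06124.
Unit vector along 065° is (sin 65°, cos 65°) = (0.9063, 0.4226).
Slope in that direction = a·(0.9063) + b·(0.4226) = −0.30995.
Apparent dip = arctan|0.30995| = 17.2° (true dip is 47.0°, so apparent ≤ true as expected).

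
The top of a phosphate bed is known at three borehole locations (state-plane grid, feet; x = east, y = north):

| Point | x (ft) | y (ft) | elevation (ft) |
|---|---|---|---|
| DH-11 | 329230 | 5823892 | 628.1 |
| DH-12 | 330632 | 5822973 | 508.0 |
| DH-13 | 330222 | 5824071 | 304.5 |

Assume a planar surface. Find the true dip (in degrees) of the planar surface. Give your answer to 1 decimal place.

Let the plane be z = a·x + b·y + c.
DH-12−DH-11: 1402a − 919b = −120.1;  DH-13−DH-11: 992a + 179b = −323.6.
Solving gives a = −0.27429, b = −0.28776.
Gradient magnitude |∇z| = √(a² + b²) = √(0.07523 + 0.08280) = 0.39754.
True dip = arctan(0.39754) = 21.7°, dipping toward NE (azimuth ≈ 044°).

21.7°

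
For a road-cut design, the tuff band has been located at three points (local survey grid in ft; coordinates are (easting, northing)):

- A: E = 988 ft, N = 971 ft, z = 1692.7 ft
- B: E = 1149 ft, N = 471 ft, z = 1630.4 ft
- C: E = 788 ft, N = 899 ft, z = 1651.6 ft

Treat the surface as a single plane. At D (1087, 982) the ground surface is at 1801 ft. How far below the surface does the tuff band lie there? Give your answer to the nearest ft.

92 ft

Let the plane be z = a·E + b·N + c.
B−A: 161a − 500b = −62.3;  C−A: −200a − 72b = −41.1.
Solving gives a = 0.14396, b = 0.17095.
Then c = 1692.7 − a·988 − b·971 = 1384.47.
At (1087, 982): z_contact = 156.5 + 167.9 + 1384.47 = 1708.8 ft.
Depth below ground = 1801 − 1708.8 = 92 ft.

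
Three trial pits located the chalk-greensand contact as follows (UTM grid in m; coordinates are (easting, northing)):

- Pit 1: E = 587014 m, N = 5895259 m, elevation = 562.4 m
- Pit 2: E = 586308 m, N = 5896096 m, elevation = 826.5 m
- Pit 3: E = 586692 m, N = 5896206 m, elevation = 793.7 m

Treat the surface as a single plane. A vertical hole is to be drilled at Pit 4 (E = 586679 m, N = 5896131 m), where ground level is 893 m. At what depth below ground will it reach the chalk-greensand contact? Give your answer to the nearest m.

Two edge vectors: Pit 1→Pit 2 = (-706, 837, 264.1), Pit 1→Pit 3 = (-322, 947, 231.3).
Normal n = (Pit 1→Pit 2) × (Pit 1→Pit 3) = (-56504.6, 78257.6, -399068).
So ∂z/∂E = −n_x/n_z = −0.14159141 and ∂z/∂N = −n_y/n_z = 0.19610092.
Intercept c from Pit 1: 562.4 + 83116.14 − 1156065.68 = −1072387.15.
At (586679, 5896131): z_contact = −83068.7 + 1156236.7 − 1072387.15 = 780.8 m.
Depth below ground = 893 − 780.8 = 112 m.

112 m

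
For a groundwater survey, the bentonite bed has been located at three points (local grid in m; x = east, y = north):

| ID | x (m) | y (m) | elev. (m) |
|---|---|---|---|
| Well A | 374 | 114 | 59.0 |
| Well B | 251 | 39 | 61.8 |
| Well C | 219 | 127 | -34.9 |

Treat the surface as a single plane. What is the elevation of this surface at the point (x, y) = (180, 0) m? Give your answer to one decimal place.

Two edge vectors: Well A→Well B = (-123, -75, 2.8), Well A→Well C = (-155, 13, -93.9).
Normal n = (Well A→Well B) × (Well A→Well C) = (7006.1, -11983.7, -13224).
So ∂z/∂x = −n_x/n_z = 0.52980 and ∂z/∂y = −n_y/n_z = −0.90621.
Intercept c from Well A: 59 − 198.15 + 103.31 = −35.84.
At (180, 0): z = 95.4 + 0.0 − 35.84 = 59.5 m.

59.5 m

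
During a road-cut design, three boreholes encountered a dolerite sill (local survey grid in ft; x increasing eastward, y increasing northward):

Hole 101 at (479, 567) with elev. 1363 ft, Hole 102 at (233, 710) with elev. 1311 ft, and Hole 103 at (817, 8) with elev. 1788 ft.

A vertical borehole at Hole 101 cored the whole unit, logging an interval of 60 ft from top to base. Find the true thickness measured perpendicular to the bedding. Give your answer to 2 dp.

Two edge vectors: Hole 101→Hole 102 = (-246, 143, -52), Hole 101→Hole 103 = (338, -559, 425).
Normal n = (Hole 101→Hole 102) × (Hole 101→Hole 103) = (31707, 86974, 89180).
So ∂z/∂x = −n_x/n_z = −0.35554 and ∂z/∂y = −n_y/n_z = −0.97526.
|∇z| = √(a²+b²) = 1.03805, so dip δ = arctan(1.03805) = 46.07°.
True thickness = vertical thickness × cos δ = 60 × cos 46.07° = 41.63 ft.

41.63 ft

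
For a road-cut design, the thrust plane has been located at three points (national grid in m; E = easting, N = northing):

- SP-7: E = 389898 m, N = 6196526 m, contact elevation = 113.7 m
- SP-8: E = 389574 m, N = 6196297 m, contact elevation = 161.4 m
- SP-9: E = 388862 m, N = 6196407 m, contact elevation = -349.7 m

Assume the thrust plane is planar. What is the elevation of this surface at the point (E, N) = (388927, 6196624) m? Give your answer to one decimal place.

-531.1 m

Two edge vectors: SP-7→SP-8 = (-324, -229, 47.7), SP-7→SP-9 = (-1036, -119, -463.4).
Normal n = (SP-7→SP-8) × (SP-7→SP-9) = (111794.9, -199558.8, -198688).
So ∂z/∂E = −n_x/n_z = 0.562665586 and ∂z/∂N = −n_y/n_z = −1.004382751.
Intercept c from SP-7: 113.7 − 219382.19 + 6223683.83 = 6004415.34.
At (388927, 6196624): z = 218835.8 − 6223782.3 + 6004415.34 = -531.1 m.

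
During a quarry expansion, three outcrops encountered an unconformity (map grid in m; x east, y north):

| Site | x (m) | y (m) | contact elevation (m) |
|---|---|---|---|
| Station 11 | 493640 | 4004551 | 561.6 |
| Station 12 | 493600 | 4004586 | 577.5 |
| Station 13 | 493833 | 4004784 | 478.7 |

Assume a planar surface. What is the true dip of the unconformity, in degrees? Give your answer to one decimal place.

Two edge vectors: Station 11→Station 12 = (-40, 35, 15.9), Station 11→Station 13 = (193, 233, -82.9).
Normal n = (Station 11→Station 12) × (Station 11→Station 13) = (-6606.2, -247.3, -16075).
So ∂z/∂x = −n_x/n_z = −0.41096 and ∂z/∂y = −n_y/n_z = −0.01538.
Gradient magnitude |∇z| = √(a² + b²) = √(0.16889 + 0.00024) = 0.41125.
True dip = arctan(0.41125) = 22.4°, dipping toward E (azimuth ≈ 088°).

22.4°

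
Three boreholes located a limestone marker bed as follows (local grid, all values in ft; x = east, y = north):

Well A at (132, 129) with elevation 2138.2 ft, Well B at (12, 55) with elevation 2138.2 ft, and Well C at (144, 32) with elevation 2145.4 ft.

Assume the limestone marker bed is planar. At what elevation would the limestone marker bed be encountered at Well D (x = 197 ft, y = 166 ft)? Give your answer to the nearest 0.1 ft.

2138.4 ft

Let the plane be z = a·x + b·y + c.
Well B−Well A: −120a − 74b = 0;  Well C−Well A: 12a − 97b = 7.2.
Solving gives a = 0.04253, b = −0.06897.
Then c = 2138.2 − a·132 − b·129 = 2141.48.
At (197, 166): z = 8.4 − 11.4 + 2141.48 = 2138.4 ft.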